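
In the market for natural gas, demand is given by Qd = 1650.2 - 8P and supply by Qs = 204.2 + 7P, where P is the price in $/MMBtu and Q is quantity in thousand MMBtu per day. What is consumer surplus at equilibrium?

Set Qd = Qs: 1650.2 - 8P = 204.2 + 7P, so 1446 = 15P and P* = 96.4.
Then Q* = 1650.2 - 8(96.4) = 879.
Demand choke price (Qd = 0): P = 1650.2/8 = 206.275. Consumer surplus = ½ × (206.275 - 96.4) × 879 = 48290.0625.

Consumer surplus = 48290.0625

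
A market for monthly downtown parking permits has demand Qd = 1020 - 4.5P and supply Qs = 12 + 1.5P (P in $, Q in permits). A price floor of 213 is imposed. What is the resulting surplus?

At P = 213: Qd = 61.5 and Qs = 331.5.
Surplus = Qs - Qd = 331.5 - 61.5 = 270.

Surplus = 270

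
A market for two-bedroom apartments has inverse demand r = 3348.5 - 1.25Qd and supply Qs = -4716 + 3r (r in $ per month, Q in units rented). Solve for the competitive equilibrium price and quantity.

Inverting to quantity form: Qd = 2678.8 - 0.8r.
Equating demand and supply, 2678.8 - 0.8r = -4716 + 3r gives 3.8r = 7394.8, so r* = 1946.
From the demand curve, Q* = 2678.8 - 0.8(1946) = 1122.

r* = 1946, Q* = 1122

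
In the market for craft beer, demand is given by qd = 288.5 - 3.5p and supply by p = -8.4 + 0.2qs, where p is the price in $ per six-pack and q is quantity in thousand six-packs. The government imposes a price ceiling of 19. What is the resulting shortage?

Inverting to quantity form: qs = 42 + 5p.
With p fixed at 19, quantity demanded is 222 and quantity supplied is 137.
Shortage = qd - qs = 222 - 137 = 85.

Shortage = 85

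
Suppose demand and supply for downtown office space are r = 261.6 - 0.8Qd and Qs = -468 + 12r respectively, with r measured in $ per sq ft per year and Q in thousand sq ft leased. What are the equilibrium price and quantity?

r* = 60, Q* = 252

Rewriting in direct form: Qd = 327 - 1.25r.
At equilibrium Qd = Qs, so 327 - 1.25r = -468 + 12r; collecting terms, 795 = 13.25r and r* = 60.
From the demand curve, Q* = 327 - 1.25(60) = 252.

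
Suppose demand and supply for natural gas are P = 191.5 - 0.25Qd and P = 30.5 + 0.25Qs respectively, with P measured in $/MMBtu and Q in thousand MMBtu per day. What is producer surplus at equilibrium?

Producer surplus = 12960.5

Solving each curve for Q: Qd = 766 - 4P and Qs = -122 + 4P.
The market clears where 766 - 4P = -122 + 4P. Rearranging, 8P = 888, hence P* = 111.
Then Q* = 766 - 4(111) = 322.
Supply choke price (Qs = 0): P = 30.5. Producer surplus = ½ × (111 - 30.5) × 322 = 12960.5.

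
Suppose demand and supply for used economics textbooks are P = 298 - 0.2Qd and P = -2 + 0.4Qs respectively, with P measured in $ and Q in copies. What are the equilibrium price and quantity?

P* = 198, Q* = 500

Solving each curve for Q: Qd = 1490 - 5P and Qs = 5 + 2.5P.
At equilibrium Qd = Qs, so 1490 - 5P = 5 + 2.5P; collecting terms, 1485 = 7.5P and P* = 198.
From the demand curve, Q* = 1490 - 5(198) = 500.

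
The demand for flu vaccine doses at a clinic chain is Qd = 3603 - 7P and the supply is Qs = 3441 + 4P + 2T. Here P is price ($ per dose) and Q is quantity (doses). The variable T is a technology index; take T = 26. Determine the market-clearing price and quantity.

P* = 10, Q* = 3533

With T = 26, supply is Qs = 3493 + 4P.
At equilibrium Qd = Qs, so 3603 - 7P = 3493 + 4P; collecting terms, 110 = 11P and P* = 10.
Then Q* = 3603 - 7(10) = 3533.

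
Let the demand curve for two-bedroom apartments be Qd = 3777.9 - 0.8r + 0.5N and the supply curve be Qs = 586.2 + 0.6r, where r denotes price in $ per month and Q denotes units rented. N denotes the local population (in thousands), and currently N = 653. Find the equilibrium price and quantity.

r* = 2513, Q* = 2094

With N = 653, demand is Qd = 4104.4 - 0.8r.
Equating demand and supply, 4104.4 - 0.8r = 586.2 + 0.6r gives 1.4r = 3518.2, so r* = 2513.
Plugging r* into demand: Q* = 4104.4 - 0.8(2513) = 2094.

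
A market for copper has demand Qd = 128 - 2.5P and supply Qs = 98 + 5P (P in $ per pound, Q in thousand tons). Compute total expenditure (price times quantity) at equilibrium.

Total expenditure = 472

Set Qd = Qs: 128 - 2.5P = 98 + 5P, so 30 = 7.5P and P* = 4.
Substitute back: Q* = 128 - 2.5(4) = 118.
Total expenditure = P* × Q* = 4 × 118 = 472.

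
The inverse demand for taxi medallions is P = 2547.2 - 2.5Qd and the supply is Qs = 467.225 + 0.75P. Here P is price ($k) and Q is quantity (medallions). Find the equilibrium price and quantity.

Rewriting in direct form: Qd = 1018.88 - 0.4P.
At equilibrium Qd = Qs, so 1018.88 - 0.4P = 467.225 + 0.75P; collecting terms, 551.655 = 1.15P and P* = 479.7.
From the demand curve, Q* = 1018.88 - 0.4(479.7) = 827.

P* = 479.7, Q* = 827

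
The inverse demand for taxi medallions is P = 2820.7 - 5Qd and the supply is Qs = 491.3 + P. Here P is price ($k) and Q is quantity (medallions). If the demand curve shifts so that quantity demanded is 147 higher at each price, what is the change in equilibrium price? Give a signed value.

Solving each curve for Q: Qd = 564.14 - 0.2P.
The market clears where 564.14 - 0.2P = 491.3 + P. Rearranging, 1.2P = 72.84, hence P* = 60.7.
Then Q* = 564.14 - 0.2(60.7) = 552.
After the shift, demand is Qd = 711.14 - 0.2P.
The new intersection has 219.84 = 1.2P, i.e. P = 183.2, Q = 674.5.
ΔP = 183.2 - 60.7 = 122.5.

ΔP = 122.5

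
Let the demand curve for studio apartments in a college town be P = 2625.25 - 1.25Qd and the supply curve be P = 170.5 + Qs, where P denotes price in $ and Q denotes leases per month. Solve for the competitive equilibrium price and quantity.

P* = 1261.5, Q* = 1091

Inverting to quantity form: Qd = 2100.2 - 0.8P and Qs = -170.5 + P.
At equilibrium Qd = Qs, so 2100.2 - 0.8P = -170.5 + P; collecting terms, 2270.7 = 1.8P and P* = 1261.5.
Then Q* = 2100.2 - 0.8(1261.5) = 1091.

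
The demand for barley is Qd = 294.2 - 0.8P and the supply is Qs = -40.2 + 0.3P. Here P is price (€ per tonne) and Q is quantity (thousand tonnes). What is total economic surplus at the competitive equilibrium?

Equating demand and supply, 294.2 - 0.8P = -40.2 + 0.3P gives 1.1P = 334.4, so P* = 304.
From the demand curve, Q* = 294.2 - 0.8(304) = 51.
Demand choke price = 367.75; supply choke price = 134. CS = ½(367.75 - 304)(51) = 1625.625; PS = ½(304 - 134)(51) = 4335. Total surplus = 5960.625.

Total surplus = 5960.625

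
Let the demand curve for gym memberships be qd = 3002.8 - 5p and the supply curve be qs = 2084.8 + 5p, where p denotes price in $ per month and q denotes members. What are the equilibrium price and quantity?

p* = 91.8, q* = 2543.8

The market clears where 3002.8 - 5p = 2084.8 + 5p. Rearranging, 10p = 918, hence p* = 91.8.
From the demand curve, q* = 3002.8 - 5(91.8) = 2543.8.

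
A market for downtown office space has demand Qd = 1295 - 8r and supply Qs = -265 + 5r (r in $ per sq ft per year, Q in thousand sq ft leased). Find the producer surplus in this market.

Equating demand and supply, 1295 - 8r = -265 + 5r gives 13r = 1560, so r* = 120.
Then Q* = 1295 - 8(120) = 335.
Supply choke price (Qs = 0): r = 53. Producer surplus = ½ × (120 - 53) × 335 = 11222.5.

Producer surplus = 11222.5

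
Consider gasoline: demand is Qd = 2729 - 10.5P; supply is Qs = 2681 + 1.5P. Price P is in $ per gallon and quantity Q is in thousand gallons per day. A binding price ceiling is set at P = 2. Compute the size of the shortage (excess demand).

Evaluating both curves at the ceiling price 2 gives Qd = 2708, Qs = 2684.
Shortage = Qd - Qs = 2708 - 2684 = 24.

Shortage = 24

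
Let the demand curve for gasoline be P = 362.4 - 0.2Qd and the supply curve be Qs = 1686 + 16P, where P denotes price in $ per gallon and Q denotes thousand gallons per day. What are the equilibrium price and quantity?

Solving each curve for Q: Qd = 1812 - 5P.
The market clears where 1812 - 5P = 1686 + 16P. Rearranging, 21P = 126, hence P* = 6.
Plugging P* into demand: Q* = 1812 - 5(6) = 1782.

P* = 6, Q* = 1782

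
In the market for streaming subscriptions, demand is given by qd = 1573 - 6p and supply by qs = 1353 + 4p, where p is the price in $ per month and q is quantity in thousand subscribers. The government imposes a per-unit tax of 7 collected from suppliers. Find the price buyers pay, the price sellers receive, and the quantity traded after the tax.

p_b = 24.8, p_s = 17.8, q = 1424.2

The tax drives a wedge p_b - p_s = 7. Substituting p_s = p_b - 7 into supply: qs = 1325 + 4p_b.
Equate demand and the shifted supply: 1573 - 6p_b = 1325 + 4p_b, giving 10p_b = 248, so p_b = 24.8.
So p_s = 17.8 and the quantity traded is q = 1573 - 6(24.8) = 1424.2.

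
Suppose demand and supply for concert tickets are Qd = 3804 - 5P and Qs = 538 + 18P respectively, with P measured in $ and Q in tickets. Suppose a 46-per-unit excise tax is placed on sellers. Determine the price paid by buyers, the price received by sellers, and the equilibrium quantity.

P_b = 178, P_s = 132, Q = 2914

Sellers keep P_s = P_b - 46 per unit, so supply in terms of the buyer price is Qs = -290 + 18P_b.
Equate demand and the shifted supply: 3804 - 5P_b = -290 + 18P_b, giving 23P_b = 4094, so P_b = 178.
Then P_s = 178 - 46 = 132 and Q = 3804 - 5(178) = 2914.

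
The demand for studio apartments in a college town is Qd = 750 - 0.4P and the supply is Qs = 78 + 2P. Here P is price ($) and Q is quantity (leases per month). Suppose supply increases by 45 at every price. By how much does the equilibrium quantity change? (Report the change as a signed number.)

ΔQ = 7.5

Equating demand and supply, 750 - 0.4P = 78 + 2P gives 2.4P = 672, so P* = 280.
Plugging P* into demand: Q* = 750 - 0.4(280) = 638.
After the shift, supply is Qs = 123 + 2P.
New equilibrium: 627 = 2.4P, so P = 261.25 and Q = 645.5.
ΔQ = 645.5 - 638 = 7.5.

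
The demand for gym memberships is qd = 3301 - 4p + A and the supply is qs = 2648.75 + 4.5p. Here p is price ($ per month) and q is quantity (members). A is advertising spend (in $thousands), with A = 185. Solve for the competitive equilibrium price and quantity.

With A = 185, demand is qd = 3486 - 4p.
At equilibrium qd = qs, so 3486 - 4p = 2648.75 + 4.5p; collecting terms, 837.25 = 8.5p and p* = 98.5.
Substitute back: q* = 3486 - 4(98.5) = 3092.

p* = 98.5, q* = 3092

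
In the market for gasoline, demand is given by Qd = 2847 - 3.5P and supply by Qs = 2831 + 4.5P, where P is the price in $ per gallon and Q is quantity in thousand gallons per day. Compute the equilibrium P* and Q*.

P* = 2, Q* = 2840

At equilibrium Qd = Qs, so 2847 - 3.5P = 2831 + 4.5P; collecting terms, 16 = 8P and P* = 2.
Then Q* = 2847 - 3.5(2) = 2840.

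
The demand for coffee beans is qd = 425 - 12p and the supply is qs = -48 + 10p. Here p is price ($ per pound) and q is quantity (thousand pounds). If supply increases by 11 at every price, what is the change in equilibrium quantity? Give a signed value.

Set qd = qs: 425 - 12p = -48 + 10p, so 473 = 22p and p* = 21.5.
Then q* = 425 - 12(21.5) = 167.
After the shift, supply is qs = -37 + 10p.
New equilibrium: 462 = 22p, so p = 21 and q = 173.
Δq = 173 - 167 = 6.

Δq = 6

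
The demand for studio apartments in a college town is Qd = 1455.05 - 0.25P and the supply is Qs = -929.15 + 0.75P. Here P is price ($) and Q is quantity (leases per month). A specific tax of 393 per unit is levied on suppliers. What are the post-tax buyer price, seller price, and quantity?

P_b = 2678.95, P_s = 2285.95, Q = 785.3125

Suppliers keep P_s = P_b - 393 per unit, so supply in terms of the buyer price is Qs = -1223.9 + 0.75P_b.
Set Qd = Qs: 1455.05 - 0.25P_b = -1223.9 + 0.75P_b, so 2678.95 = P_b and P_b = 2678.95.
So P_s = 2285.95 and the quantity traded is Q = 1455.05 - 0.25(2678.95) = 785.3125.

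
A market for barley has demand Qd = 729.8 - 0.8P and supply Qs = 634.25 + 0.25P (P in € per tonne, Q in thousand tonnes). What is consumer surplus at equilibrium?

The market clears where 729.8 - 0.8P = 634.25 + 0.25P. Rearranging, 1.05P = 95.55, hence P* = 91.
Substitute back: Q* = 729.8 - 0.8(91) = 657.
Demand choke price (Qd = 0): P = 729.8/0.8 = 912.25. Consumer surplus = ½ × (912.25 - 91) × 657 = 269780.625.

Consumer surplus = 269780.625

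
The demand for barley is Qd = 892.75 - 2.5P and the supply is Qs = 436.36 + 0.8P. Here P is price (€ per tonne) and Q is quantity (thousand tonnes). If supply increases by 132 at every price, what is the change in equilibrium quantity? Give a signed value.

ΔQ = 100

At equilibrium Qd = Qs, so 892.75 - 2.5P = 436.36 + 0.8P; collecting terms, 456.39 = 3.3P and P* = 138.3.
Plugging P* into demand: Q* = 892.75 - 2.5(138.3) = 547.
After the shift, supply is Qs = 568.36 + 0.8P.
New equilibrium: 324.39 = 3.3P, so P = 98.3 and Q = 647.
ΔQ = 647 - 547 = 100.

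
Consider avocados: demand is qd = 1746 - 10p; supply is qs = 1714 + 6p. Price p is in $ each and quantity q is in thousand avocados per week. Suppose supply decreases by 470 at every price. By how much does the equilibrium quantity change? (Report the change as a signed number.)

Δq = -293.75

The market clears where 1746 - 10p = 1714 + 6p. Rearranging, 16p = 32, hence p* = 2.
Then q* = 1746 - 10(2) = 1726.
After the shift, supply is qs = 1244 + 6p.
New equilibrium: 502 = 16p, so p = 31.375 and q = 1432.25.
Δq = 1432.25 - 1726 = -293.75.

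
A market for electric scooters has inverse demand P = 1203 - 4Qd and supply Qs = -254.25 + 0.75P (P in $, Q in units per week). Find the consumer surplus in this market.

Rewriting in direct form: Qd = 300.75 - 0.25P.
At equilibrium Qd = Qs, so 300.75 - 0.25P = -254.25 + 0.75P; collecting terms, 555 = P and P* = 555.
From the demand curve, Q* = 300.75 - 0.25(555) = 162.
Demand choke price (Qd = 0): P = 300.75/0.25 = 1203. Consumer surplus = ½ × (1203 - 555) × 162 = 52488.

Consumer surplus = 52488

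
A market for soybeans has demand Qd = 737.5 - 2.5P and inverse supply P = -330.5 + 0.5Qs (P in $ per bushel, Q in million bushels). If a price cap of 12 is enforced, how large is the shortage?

Inverting to quantity form: Qs = 661 + 2P.
At P = 12: Qd = 707.5 and Qs = 685.
Shortage = Qd - Qs = 707.5 - 685 = 22.5.

Shortage = 22.5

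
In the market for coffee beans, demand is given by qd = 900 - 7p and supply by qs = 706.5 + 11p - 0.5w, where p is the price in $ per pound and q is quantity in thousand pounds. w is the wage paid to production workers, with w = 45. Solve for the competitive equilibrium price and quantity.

p* = 12, q* = 816

With w = 45, supply is qs = 684 + 11p.
Set qd = qs: 900 - 7p = 684 + 11p, so 216 = 18p and p* = 12.
From the demand curve, q* = 900 - 7(12) = 816.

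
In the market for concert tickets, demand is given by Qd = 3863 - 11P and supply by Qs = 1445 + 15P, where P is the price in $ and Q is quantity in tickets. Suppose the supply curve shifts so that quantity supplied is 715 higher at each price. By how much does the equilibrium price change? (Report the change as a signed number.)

ΔP = -27.5

Set Qd = Qs: 3863 - 11P = 1445 + 15P, so 2418 = 26P and P* = 93.
Substitute back: Q* = 3863 - 11(93) = 2840.
After the shift, supply is Qs = 2160 + 15P.
New equilibrium: 1703 = 26P, so P = 65.5 and Q = 3142.5.
ΔP = 65.5 - 93 = -27.5.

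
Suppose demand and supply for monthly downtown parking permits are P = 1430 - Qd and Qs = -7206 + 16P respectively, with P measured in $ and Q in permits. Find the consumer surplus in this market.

Consumer surplus = 425042

Solving each curve for Q: Qd = 1430 - P.
The market clears where 1430 - P = -7206 + 16P. Rearranging, 17P = 8636, hence P* = 508.
Plugging P* into demand: Q* = 1430 - 508 = 922.
Demand choke price (Qd = 0): P = 1430. Consumer surplus = ½ × (1430 - 508) × 922 = 425042.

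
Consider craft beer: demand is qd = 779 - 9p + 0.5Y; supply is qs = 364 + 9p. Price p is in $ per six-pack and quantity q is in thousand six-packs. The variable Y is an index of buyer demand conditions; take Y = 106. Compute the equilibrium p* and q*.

With Y = 106, demand is qd = 832 - 9p.
Set qd = qs: 832 - 9p = 364 + 9p, so 468 = 18p and p* = 26.
Then q* = 832 - 9(26) = 598.

p* = 26, q* = 598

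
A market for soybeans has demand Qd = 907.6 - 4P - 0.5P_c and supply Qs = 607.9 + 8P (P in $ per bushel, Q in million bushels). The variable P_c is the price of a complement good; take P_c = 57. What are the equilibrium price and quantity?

With P_c = 57, demand is Qd = 879.1 - 4P.
Equating demand and supply, 879.1 - 4P = 607.9 + 8P gives 12P = 271.2, so P* = 22.6.
From the demand curve, Q* = 879.1 - 4(22.6) = 788.7.

P* = 22.6, Q* = 788.7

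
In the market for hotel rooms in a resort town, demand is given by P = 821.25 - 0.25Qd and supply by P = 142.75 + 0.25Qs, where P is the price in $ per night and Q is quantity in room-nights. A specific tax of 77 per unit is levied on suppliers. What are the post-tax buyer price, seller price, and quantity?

P_b = 520.5, P_s = 443.5, Q = 1203

Rewriting in direct form: Qd = 3285 - 4P and Qs = -571 + 4P.
Suppliers keep P_s = P_b - 77 per unit, so supply in terms of the buyer price is Qs = -879 + 4P_b.
Market clearing requires 3285 - 4P_b = -879 + 4P_b; hence 4164 = 8P_b and P_b = 520.5.
So P_s = 443.5 and the quantity traded is Q = 3285 - 4(520.5) = 1203.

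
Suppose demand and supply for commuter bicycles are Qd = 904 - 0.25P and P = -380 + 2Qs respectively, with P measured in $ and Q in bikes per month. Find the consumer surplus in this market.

Consumer surplus = 887112

In direct form, Qs = 190 + 0.5P.
The market clears where 904 - 0.25P = 190 + 0.5P. Rearranging, 0.75P = 714, hence P* = 952.
From the demand curve, Q* = 904 - 0.25(952) = 666.
Demand choke price (Qd = 0): P = 904/0.25 = 3616. Consumer surplus = ½ × (3616 - 952) × 666 = 887112.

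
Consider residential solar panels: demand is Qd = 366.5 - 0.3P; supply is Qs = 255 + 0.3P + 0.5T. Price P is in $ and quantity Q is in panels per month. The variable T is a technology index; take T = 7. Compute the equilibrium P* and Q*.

With T = 7, supply is Qs = 258.5 + 0.3P.
Equating demand and supply, 366.5 - 0.3P = 258.5 + 0.3P gives 0.6P = 108, so P* = 180.
Then Q* = 366.5 - 0.3(180) = 312.5.

P* = 180, Q* = 312.5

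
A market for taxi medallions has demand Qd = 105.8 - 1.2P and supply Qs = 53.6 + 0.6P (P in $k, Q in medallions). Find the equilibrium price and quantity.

At equilibrium Qd = Qs, so 105.8 - 1.2P = 53.6 + 0.6P; collecting terms, 52.2 = 1.8P and P* = 29.
Then Q* = 105.8 - 1.2(29) = 71.

P* = 29, Q* = 71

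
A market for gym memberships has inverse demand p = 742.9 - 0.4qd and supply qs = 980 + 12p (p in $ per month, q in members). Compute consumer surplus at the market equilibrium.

Consumer surplus = 582087.2

Inverting to quantity form: qd = 1857.25 - 2.5p.
The market clears where 1857.25 - 2.5p = 980 + 12p. Rearranging, 14.5p = 877.25, hence p* = 60.5.
From the demand curve, q* = 1857.25 - 2.5(60.5) = 1706.
Demand choke price (qd = 0): p = 1857.25/2.5 = 742.9. Consumer surplus = ½ × (742.9 - 60.5) × 1706 = 582087.2.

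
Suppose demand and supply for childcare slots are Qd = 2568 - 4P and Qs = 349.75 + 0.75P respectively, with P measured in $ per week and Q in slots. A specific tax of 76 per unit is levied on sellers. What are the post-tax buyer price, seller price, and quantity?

Sellers keep P_s = P_b - 76 per unit, so supply in terms of the buyer price is Qs = 292.75 + 0.75P_b.
Equate demand and the shifted supply: 2568 - 4P_b = 292.75 + 0.75P_b, giving 4.75P_b = 2275.25, so P_b = 479.
Then P_s = 479 - 76 = 403 and Q = 2568 - 4(479) = 652.

P_b = 479, P_s = 403, Q = 652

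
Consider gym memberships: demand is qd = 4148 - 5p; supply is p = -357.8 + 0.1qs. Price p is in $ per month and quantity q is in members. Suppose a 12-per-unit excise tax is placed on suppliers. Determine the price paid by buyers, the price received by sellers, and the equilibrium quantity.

p_b = 46, p_s = 34, q = 3918

Rewriting in direct form: qs = 3578 + 10p.
The tax drives a wedge p_b - p_s = 12. Substituting p_s = p_b - 12 into supply: qs = 3458 + 10p_b.
Set qd = qs: 4148 - 5p_b = 3458 + 10p_b, so 690 = 15p_b and p_b = 46.
So p_s = 34 and the quantity traded is q = 4148 - 5(46) = 3918.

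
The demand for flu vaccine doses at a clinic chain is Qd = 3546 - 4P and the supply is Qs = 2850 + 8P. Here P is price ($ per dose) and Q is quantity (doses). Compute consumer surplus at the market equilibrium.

The market clears where 3546 - 4P = 2850 + 8P. Rearranging, 12P = 696, hence P* = 58.
From the demand curve, Q* = 3546 - 4(58) = 3314.
Demand choke price (Qd = 0): P = 3546/4 = 886.5. Consumer surplus = ½ × (886.5 - 58) × 3314 = 1372824.5.

Consumer surplus = 1372824.5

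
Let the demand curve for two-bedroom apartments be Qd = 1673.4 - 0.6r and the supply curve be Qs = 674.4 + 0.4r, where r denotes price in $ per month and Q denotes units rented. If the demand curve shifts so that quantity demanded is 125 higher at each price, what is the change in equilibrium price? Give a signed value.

Δr = 125

Equating demand and supply, 1673.4 - 0.6r = 674.4 + 0.4r gives r = 999, so r* = 999.
From the demand curve, Q* = 1673.4 - 0.6(999) = 1074.
After the shift, demand is Qd = 1798.4 - 0.6r.
New equilibrium: 1124 = r, so r = 1124 and Q = 1124.
Δr = 1124 - 999 = 125.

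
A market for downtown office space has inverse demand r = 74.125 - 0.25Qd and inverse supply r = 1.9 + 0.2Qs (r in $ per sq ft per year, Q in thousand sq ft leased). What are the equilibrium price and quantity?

r* = 34, Q* = 160.5

Solving each curve for Q: Qd = 296.5 - 4r and Qs = -9.5 + 5r.
The market clears where 296.5 - 4r = -9.5 + 5r. Rearranging, 9r = 306, hence r* = 34.
Plugging r* into demand: Q* = 296.5 - 4(34) = 160.5.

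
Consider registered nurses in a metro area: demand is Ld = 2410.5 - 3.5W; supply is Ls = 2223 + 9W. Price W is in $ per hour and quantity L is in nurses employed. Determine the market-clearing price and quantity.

The market clears where 2410.5 - 3.5W = 2223 + 9W. Rearranging, 12.5W = 187.5, hence W* = 15.
Substitute back: L* = 2410.5 - 3.5(15) = 2358.

W* = 15, L* = 2358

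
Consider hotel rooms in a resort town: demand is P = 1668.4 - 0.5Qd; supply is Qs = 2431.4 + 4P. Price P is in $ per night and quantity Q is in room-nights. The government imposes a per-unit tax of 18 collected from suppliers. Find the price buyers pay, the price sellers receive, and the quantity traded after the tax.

Solving each curve for Q: Qd = 3336.8 - 2P.
With a tax of 18 on suppliers, they supply based on the net price P_s = P_b - 18, so Qs = 2359.4 + 4P_b.
Set Qd = Qs: 3336.8 - 2P_b = 2359.4 + 4P_b, so 977.4 = 6P_b and P_b = 162.9.
So P_s = 144.9 and the quantity traded is Q = 3336.8 - 2(162.9) = 3011.

P_b = 162.9, P_s = 144.9, Q = 3011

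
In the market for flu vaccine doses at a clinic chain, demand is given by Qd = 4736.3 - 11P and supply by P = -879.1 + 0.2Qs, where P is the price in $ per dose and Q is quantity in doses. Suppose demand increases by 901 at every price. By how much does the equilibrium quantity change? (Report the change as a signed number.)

Rewriting in direct form: Qs = 4395.5 + 5P.
The market clears where 4736.3 - 11P = 4395.5 + 5P. Rearranging, 16P = 340.8, hence P* = 21.3.
Substitute back: Q* = 4736.3 - 11(21.3) = 4502.
After the shift, demand is Qd = 5637.3 - 11P.
The new intersection has 1241.8 = 16P, i.e. P = 77.6125, Q = 4783.5625.
ΔQ = 4783.5625 - 4502 = 281.5625.

ΔQ = 281.5625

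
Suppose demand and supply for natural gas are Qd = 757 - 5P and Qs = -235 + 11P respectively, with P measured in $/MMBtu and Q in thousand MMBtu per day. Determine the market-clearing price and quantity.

Equating demand and supply, 757 - 5P = -235 + 11P gives 16P = 992, so P* = 62.
Substitute back: Q* = 757 - 5(62) = 447.

P* = 62, Q* = 447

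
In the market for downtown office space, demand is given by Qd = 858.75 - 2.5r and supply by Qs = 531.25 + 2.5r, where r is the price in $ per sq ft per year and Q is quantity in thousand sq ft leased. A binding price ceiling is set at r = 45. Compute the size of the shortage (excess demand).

Shortage = 102.5

With r fixed at 45, quantity demanded is 746.25 and quantity supplied is 643.75.
Shortage = Qd - Qs = 746.25 - 643.75 = 102.5.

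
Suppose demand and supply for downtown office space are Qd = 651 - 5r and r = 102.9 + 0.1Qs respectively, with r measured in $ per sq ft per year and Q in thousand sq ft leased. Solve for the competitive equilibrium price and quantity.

In direct form, Qs = -1029 + 10r.
Equating demand and supply, 651 - 5r = -1029 + 10r gives 15r = 1680, so r* = 112.
Substitute back: Q* = 651 - 5(112) = 91.

r* = 112, Q* = 91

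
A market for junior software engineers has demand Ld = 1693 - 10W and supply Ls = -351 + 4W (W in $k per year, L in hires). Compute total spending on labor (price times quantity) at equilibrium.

Equating demand and supply, 1693 - 10W = -351 + 4W gives 14W = 2044, so W* = 146.
From the demand curve, L* = 1693 - 10(146) = 233.
Total spending on labor = W* × L* = 146 × 233 = 34018.

Total spending on labor = 34018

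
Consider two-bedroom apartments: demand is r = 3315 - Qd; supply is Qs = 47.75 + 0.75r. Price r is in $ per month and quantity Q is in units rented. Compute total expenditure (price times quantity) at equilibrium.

In direct form, Qd = 3315 - r.
The market clears where 3315 - r = 47.75 + 0.75r. Rearranging, 1.75r = 3267.25, hence r* = 1867.
From the demand curve, Q* = 3315 - 1867 = 1448.
Total expenditure = r* × Q* = 1867 × 1448 = 2703416.

Total expenditure = 2703416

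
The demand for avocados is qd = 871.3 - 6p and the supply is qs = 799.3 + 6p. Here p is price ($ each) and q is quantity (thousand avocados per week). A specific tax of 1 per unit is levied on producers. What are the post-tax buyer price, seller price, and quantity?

p_b = 6.5, p_s = 5.5, q = 832.3

The tax drives a wedge p_b - p_s = 1. Substituting p_s = p_b - 1 into supply: qs = 793.3 + 6p_b.
Set qd = qs: 871.3 - 6p_b = 793.3 + 6p_b, so 78 = 12p_b and p_b = 6.5.
So p_s = 5.5 and the quantity traded is q = 871.3 - 6(6.5) = 832.3.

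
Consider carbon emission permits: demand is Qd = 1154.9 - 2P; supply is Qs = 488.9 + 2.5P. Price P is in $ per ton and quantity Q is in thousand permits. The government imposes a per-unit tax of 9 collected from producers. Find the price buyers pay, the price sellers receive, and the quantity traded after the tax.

P_b = 153, P_s = 144, Q = 848.9

The tax drives a wedge P_b - P_s = 9. Substituting P_s = P_b - 9 into supply: Qs = 466.4 + 2.5P_b.
Equate demand and the shifted supply: 1154.9 - 2P_b = 466.4 + 2.5P_b, giving 4.5P_b = 688.5, so P_b = 153.
Then P_s = 153 - 9 = 144 and Q = 1154.9 - 2(153) = 848.9.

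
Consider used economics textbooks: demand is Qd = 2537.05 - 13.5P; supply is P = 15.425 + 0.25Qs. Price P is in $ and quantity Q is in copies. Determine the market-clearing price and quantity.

P* = 148.5, Q* = 532.3

In direct form, Qs = -61.7 + 4P.
Set Qd = Qs: 2537.05 - 13.5P = -61.7 + 4P, so 2598.75 = 17.5P and P* = 148.5.
Substitute back: Q* = 2537.05 - 13.5(148.5) = 532.3.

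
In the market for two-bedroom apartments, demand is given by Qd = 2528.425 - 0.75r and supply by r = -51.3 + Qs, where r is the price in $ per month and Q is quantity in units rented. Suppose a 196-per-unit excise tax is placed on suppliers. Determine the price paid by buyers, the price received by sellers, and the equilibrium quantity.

r_b = 1527.5, r_s = 1331.5, Q = 1382.8

Inverting to quantity form: Qs = 51.3 + r.
The tax drives a wedge r_b - r_s = 196. Substituting r_s = r_b - 196 into supply: Qs = -144.7 + r_b.
Equate demand and the shifted supply: 2528.425 - 0.75r_b = -144.7 + r_b, giving 1.75r_b = 2673.125, so r_b = 1527.5.
Then r_s = 1527.5 - 196 = 1331.5 and Q = 2528.425 - 0.75(1527.5) = 1382.8.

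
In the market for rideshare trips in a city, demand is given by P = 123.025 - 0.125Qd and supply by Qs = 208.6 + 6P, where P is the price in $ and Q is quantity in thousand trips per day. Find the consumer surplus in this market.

In direct form, Qd = 984.2 - 8P.
Equating demand and supply, 984.2 - 8P = 208.6 + 6P gives 14P = 775.6, so P* = 55.4.
Plugging P* into demand: Q* = 984.2 - 8(55.4) = 541.
Demand choke price (Qd = 0): P = 984.2/8 = 123.025. Consumer surplus = ½ × (123.025 - 55.4) × 541 = 18292.5625.

Consumer surplus = 18292.5625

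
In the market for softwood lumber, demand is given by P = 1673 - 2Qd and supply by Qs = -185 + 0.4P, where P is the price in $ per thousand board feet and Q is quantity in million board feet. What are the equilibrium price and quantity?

In direct form, Qd = 836.5 - 0.5P.
Set Qd = Qs: 836.5 - 0.5P = -185 + 0.4P, so 1021.5 = 0.9P and P* = 1135.
Plugging P* into demand: Q* = 836.5 - 0.5(1135) = 269.

P* = 1135, Q* = 269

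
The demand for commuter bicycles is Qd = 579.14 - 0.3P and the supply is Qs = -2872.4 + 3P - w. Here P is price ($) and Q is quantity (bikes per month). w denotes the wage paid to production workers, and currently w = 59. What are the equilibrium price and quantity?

P* = 1063.8, Q* = 260

With w = 59, supply is Qs = -2931.4 + 3P.
Equating demand and supply, 579.14 - 0.3P = -2931.4 + 3P gives 3.3P = 3510.54, so P* = 1063.8.
From the demand curve, Q* = 579.14 - 0.3(1063.8) = 260.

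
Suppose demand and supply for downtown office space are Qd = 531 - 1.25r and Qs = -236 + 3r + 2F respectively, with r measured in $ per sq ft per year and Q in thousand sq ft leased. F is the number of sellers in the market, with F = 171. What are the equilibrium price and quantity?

r* = 100, Q* = 406

With F = 171, supply is Qs = 106 + 3r.
At equilibrium Qd = Qs, so 531 - 1.25r = 106 + 3r; collecting terms, 425 = 4.25r and r* = 100.
From the demand curve, Q* = 531 - 1.25(100) = 406.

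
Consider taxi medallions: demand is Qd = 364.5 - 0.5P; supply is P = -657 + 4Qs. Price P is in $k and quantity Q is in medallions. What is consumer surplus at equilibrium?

In direct form, Qs = 164.25 + 0.25P.
Set Qd = Qs: 364.5 - 0.5P = 164.25 + 0.25P, so 200.25 = 0.75P and P* = 267.
Substitute back: Q* = 364.5 - 0.5(267) = 231.
Demand choke price (Qd = 0): P = 364.5/0.5 = 729. Consumer surplus = ½ × (729 - 267) × 231 = 53361.

Consumer surplus = 53361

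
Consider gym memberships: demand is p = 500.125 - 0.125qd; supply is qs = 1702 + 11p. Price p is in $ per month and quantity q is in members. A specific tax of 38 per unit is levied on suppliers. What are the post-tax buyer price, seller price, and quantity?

In direct form, qd = 4001 - 8p.
The tax drives a wedge p_b - p_s = 38. Substituting p_s = p_b - 38 into supply: qs = 1284 + 11p_b.
Market clearing requires 4001 - 8p_b = 1284 + 11p_b; hence 2717 = 19p_b and p_b = 143.
So p_s = 105 and the quantity traded is q = 4001 - 8(143) = 2857.

p_b = 143, p_s = 105, q = 2857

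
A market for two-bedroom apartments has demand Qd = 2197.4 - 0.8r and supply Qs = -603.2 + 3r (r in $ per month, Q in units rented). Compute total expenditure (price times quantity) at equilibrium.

At equilibrium Qd = Qs, so 2197.4 - 0.8r = -603.2 + 3r; collecting terms, 2800.6 = 3.8r and r* = 737.
Then Q* = 2197.4 - 0.8(737) = 1607.8.
Total expenditure = r* × Q* = 737 × 1607.8 = 1184948.6.

Total expenditure = 1184948.6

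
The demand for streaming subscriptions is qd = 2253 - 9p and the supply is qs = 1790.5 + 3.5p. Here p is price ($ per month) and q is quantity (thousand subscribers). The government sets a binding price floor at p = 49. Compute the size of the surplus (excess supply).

Surplus = 150

At p = 49: qd = 1812 and qs = 1962.
Surplus = qs - qd = 1962 - 1812 = 150.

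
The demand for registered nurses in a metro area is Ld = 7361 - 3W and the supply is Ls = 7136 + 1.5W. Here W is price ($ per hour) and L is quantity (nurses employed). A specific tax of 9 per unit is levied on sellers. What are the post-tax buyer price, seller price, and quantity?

W_b = 53, W_s = 44, L = 7202

With a tax of 9 on sellers, they supply based on the net price W_s = W_b - 9, so Ls = 7122.5 + 1.5W_b.
Set Ld = Ls: 7361 - 3W_b = 7122.5 + 1.5W_b, so 238.5 = 4.5W_b and W_b = 53.
Then W_s = 53 - 9 = 44 and L = 7361 - 3(53) = 7202.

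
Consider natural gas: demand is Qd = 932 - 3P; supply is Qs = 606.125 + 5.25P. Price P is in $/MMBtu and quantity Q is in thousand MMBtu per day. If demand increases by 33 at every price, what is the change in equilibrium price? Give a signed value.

The market clears where 932 - 3P = 606.125 + 5.25P. Rearranging, 8.25P = 325.875, hence P* = 39.5.
Substitute back: Q* = 932 - 3(39.5) = 813.5.
After the shift, demand is Qd = 965 - 3P.
The new intersection has 358.875 = 8.25P, i.e. P = 43.5, Q = 834.5.
ΔP = 43.5 - 39.5 = 4.

ΔP = 4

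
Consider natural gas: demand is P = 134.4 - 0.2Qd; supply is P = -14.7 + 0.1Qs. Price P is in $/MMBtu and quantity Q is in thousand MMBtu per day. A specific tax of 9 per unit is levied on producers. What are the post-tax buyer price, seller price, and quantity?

Inverting to quantity form: Qd = 672 - 5P and Qs = 147 + 10P.
Producers keep P_s = P_b - 9 per unit, so supply in terms of the buyer price is Qs = 57 + 10P_b.
Equate demand and the shifted supply: 672 - 5P_b = 57 + 10P_b, giving 15P_b = 615, so P_b = 41.
Then P_s = 41 - 9 = 32 and Q = 672 - 5(41) = 467.

P_b = 41, P_s = 32, Q = 467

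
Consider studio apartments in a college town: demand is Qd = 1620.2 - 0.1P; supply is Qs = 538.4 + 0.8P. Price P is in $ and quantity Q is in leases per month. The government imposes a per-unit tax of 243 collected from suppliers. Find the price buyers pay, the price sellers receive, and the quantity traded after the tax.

With a tax of 243 on suppliers, they supply based on the net price P_s = P_b - 243, so Qs = 344 + 0.8P_b.
Equate demand and the shifted supply: 1620.2 - 0.1P_b = 344 + 0.8P_b, giving 0.9P_b = 1276.2, so P_b = 1418.
So P_s = 1175 and the quantity traded is Q = 1620.2 - 0.1(1418) = 1478.4.

P_b = 1418, P_s = 1175, Q = 1478.4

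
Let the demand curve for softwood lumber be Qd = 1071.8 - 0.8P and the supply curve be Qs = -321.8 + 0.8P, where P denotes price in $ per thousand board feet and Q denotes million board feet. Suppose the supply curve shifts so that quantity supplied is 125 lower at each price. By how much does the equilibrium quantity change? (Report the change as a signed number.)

The market clears where 1071.8 - 0.8P = -321.8 + 0.8P. Rearranging, 1.6P = 1393.6, hence P* = 871.
From the demand curve, Q* = 1071.8 - 0.8(871) = 375.
After the shift, supply is Qs = -446.8 + 0.8P.
Re-solving, 1.6P = 1518.6 gives P = 949.125 and Q = 312.5.
ΔQ = 312.5 - 375 = -62.5.

ΔQ = -62.5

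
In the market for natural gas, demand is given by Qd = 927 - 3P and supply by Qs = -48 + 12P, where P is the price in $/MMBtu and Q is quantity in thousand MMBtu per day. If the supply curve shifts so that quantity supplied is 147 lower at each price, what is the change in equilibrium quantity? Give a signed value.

Set Qd = Qs: 927 - 3P = -48 + 12P, so 975 = 15P and P* = 65.
Plugging P* into demand: Q* = 927 - 3(65) = 732.
After the shift, supply is Qs = -195 + 12P.
Re-solving, 15P = 1122 gives P = 74.8 and Q = 702.6.
ΔQ = 702.6 - 732 = -29.4.

ΔQ = -29.4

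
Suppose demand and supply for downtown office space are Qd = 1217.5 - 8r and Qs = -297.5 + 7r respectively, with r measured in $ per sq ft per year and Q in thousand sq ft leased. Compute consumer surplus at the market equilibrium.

Consumer surplus = 10480.640625

Set Qd = Qs: 1217.5 - 8r = -297.5 + 7r, so 1515 = 15r and r* = 101.
Plugging r* into demand: Q* = 1217.5 - 8(101) = 409.5.
Demand choke price (Qd = 0): r = 1217.5/8 = 152.1875. Consumer surplus = ½ × (152.1875 - 101) × 409.5 = 10480.640625.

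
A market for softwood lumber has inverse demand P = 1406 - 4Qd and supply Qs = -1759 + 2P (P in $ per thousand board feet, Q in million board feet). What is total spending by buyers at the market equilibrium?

Total spending by buyers = 109746

Rewriting in direct form: Qd = 351.5 - 0.25P.
The market clears where 351.5 - 0.25P = -1759 + 2P. Rearranging, 2.25P = 2110.5, hence P* = 938.
Substitute back: Q* = 351.5 - 0.25(938) = 117.
Total spending by buyers = P* × Q* = 938 × 117 = 109746.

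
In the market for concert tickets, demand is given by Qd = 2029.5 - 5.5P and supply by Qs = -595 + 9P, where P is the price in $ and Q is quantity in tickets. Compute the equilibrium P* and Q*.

P* = 181, Q* = 1034

At equilibrium Qd = Qs, so 2029.5 - 5.5P = -595 + 9P; collecting terms, 2624.5 = 14.5P and P* = 181.
Plugging P* into demand: Q* = 2029.5 - 5.5(181) = 1034.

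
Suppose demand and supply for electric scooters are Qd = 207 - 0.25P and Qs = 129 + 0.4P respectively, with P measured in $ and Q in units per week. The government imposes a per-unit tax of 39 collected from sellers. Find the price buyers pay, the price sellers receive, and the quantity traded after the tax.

Sellers keep P_s = P_b - 39 per unit, so supply in terms of the buyer price is Qs = 113.4 + 0.4P_b.
Market clearing requires 207 - 0.25P_b = 113.4 + 0.4P_b; hence 93.6 = 0.65P_b and P_b = 144.
So P_s = 105 and the quantity traded is Q = 207 - 0.25(144) = 171.

P_b = 144, P_s = 105, Q = 171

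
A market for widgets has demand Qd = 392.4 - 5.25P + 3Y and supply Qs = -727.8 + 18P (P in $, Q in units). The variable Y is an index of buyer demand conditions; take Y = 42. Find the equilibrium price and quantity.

With Y = 42, demand is Qd = 518.4 - 5.25P.
At equilibrium Qd = Qs, so 518.4 - 5.25P = -727.8 + 18P; collecting terms, 1246.2 = 23.25P and P* = 53.6.
Substitute back: Q* = 518.4 - 5.25(53.6) = 237.

P* = 53.6, Q* = 237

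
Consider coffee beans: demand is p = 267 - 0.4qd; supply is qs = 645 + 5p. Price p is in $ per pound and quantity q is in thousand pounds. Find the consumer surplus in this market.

Inverting to quantity form: qd = 667.5 - 2.5p.
At equilibrium qd = qs, so 667.5 - 2.5p = 645 + 5p; collecting terms, 22.5 = 7.5p and p* = 3.
From the demand curve, q* = 667.5 - 2.5(3) = 660.
Demand choke price (qd = 0): p = 667.5/2.5 = 267. Consumer surplus = ½ × (267 - 3) × 660 = 87120.

Consumer surplus = 87120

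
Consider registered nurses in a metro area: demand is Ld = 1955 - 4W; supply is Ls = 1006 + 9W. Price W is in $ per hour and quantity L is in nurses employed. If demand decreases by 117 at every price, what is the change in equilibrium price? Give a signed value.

ΔW = -9

Equating demand and supply, 1955 - 4W = 1006 + 9W gives 13W = 949, so W* = 73.
Then L* = 1955 - 4(73) = 1663.
After the shift, demand is Ld = 1838 - 4W.
Re-solving, 13W = 832 gives W = 64 and L = 1582.
ΔW = 64 - 73 = -9.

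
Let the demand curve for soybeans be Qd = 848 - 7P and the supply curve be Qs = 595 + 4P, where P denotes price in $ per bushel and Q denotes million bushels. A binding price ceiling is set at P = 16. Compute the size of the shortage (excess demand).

Shortage = 77

At P = 16: Qd = 736 and Qs = 659.
Shortage = Qd - Qs = 736 - 659 = 77.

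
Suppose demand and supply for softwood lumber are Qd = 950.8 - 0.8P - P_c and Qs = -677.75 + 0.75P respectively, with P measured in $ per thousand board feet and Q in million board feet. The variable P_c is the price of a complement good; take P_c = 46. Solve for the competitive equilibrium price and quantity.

P* = 1021, Q* = 88

With P_c = 46, demand is Qd = 904.8 - 0.8P.
At equilibrium Qd = Qs, so 904.8 - 0.8P = -677.75 + 0.75P; collecting terms, 1582.55 = 1.55P and P* = 1021.
Substitute back: Q* = 904.8 - 0.8(1021) = 88.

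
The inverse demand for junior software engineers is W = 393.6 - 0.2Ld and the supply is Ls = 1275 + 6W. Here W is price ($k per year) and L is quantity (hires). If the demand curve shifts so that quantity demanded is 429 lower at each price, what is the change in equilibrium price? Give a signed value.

ΔW = -39

In direct form, Ld = 1968 - 5W.
Equating demand and supply, 1968 - 5W = 1275 + 6W gives 11W = 693, so W* = 63.
Then L* = 1968 - 5(63) = 1653.
After the shift, demand is Ld = 1539 - 5W.
New equilibrium: 264 = 11W, so W = 24 and L = 1419.
ΔW = 24 - 63 = -39.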